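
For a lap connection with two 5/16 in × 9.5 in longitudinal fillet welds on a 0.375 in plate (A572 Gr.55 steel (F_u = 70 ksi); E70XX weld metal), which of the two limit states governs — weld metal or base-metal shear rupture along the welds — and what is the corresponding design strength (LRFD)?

E70XX → F_EXX = 70 ksi.
t_e = 0.707 × 0.3125 = 0.2209 in; L = 19 in.
Weld metal: φR_n = 0.75 × 0.6 × 70 × 0.2209 × 19 = 132.2 kips.
Base metal (shear rupture): φR_n = 0.75 × 0.6 × 70 × 0.375 × 19 = 224.4 kips.
Governing: weld metal.

φR_n ≈ 132 kips (weld metal governs)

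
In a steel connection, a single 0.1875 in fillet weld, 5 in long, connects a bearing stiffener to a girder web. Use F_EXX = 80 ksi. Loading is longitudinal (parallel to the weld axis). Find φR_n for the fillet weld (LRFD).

Effective throat t_e = 0.707 × 0.1875 = 0.1326 in.
Total length L = 5 in; A_we = 0.1326 × 5 = 0.6628 in².
F_nw = 0.6 F_EXX = 0.6 × 80 = 48 ksi.
φR_n = 0.75 × 48 × 0.6628 = 23.86 kips.

φR_n ≈ 23.9 kips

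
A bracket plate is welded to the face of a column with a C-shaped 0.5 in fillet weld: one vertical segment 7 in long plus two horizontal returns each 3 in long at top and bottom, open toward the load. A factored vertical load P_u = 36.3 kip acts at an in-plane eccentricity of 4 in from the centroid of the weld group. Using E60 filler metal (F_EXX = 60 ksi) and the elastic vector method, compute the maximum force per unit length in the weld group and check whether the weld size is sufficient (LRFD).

f_max ≈ 7.27 kip/in; adequate

Total weld length L_w = 13 in. Treat welds as unit-width lines.
Centroid: x̄ = 2×3×1.5 / 13 = 0.6923 in from the vertical weld.
Polar moment about centroid: J = I_x + I_y = [7³/12 + 2×3×3.5²] + [7×0.6923² + 2(3³/12 + 3×0.8077²)] = 113.9 in³.
Direct shear f_v = P/L_w = 36.3 / 13 = 2.792 kip/in (vertical).
Torsion M = P·e = 36.3 × 4 = 145.2 kip·in.
Critical point at (x, y) = (2.308, 3.5) from centroid. f_tx = M·y/J = 4.464 kip/in; f_ty = M·x/J = 2.943 kip/in.
Resultant f_max = √[f_tx² + (f_v + f_ty)²] = √[4.464² + (2.792 + 2.943)²] = 7.268 kip/in.
Capacity per unit length: φr_n = 0.75 × 0.6 × 60 × (0.707 × 0.5) = 9.544 kip/in.
7.268 ≤ 9.544 → adequate.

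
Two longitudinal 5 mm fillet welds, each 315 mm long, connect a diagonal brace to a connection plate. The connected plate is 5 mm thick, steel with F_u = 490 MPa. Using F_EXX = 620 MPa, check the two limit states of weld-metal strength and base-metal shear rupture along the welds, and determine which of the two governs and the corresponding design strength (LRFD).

t_e = 0.707 × 5 = 3.535 mm; L = 630 mm.
Weld metal: φR_n = 0.75 × 0.6 × 620 × 3.535 × 630 × 10⁻³ = 621.3 kN.
Base metal (shear rupture): φR_n = 0.75 × 0.6 × 490 × 5 × 630 × 10⁻³ = 694.6 kN.
Governing: weld metal.

φR_n ≈ 621 kN (weld metal governs)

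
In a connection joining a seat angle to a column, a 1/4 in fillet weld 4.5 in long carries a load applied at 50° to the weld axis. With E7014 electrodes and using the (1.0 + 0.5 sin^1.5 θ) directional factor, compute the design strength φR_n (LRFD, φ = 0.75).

E70XX → F_EXX = 70 ksi.
t_e = 0.707 × 0.25 = 0.1767 in; A_we = 0.1767 × 4.5 = 0.7954 in².
Directional factor: 1.0 + 0.5 sin^1.5(50°) = 1.335.
F_nw = 0.6 × 70 × 1.335 = 56.08 ksi.
φR_n = 0.75 × 56.08 × 0.7954 = 33.45 kips.

φR_n ≈ 33.5 kips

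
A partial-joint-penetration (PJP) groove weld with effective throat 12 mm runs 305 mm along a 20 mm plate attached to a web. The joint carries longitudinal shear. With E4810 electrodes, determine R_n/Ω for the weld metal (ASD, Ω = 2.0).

E48XX → F_EXX = 480 MPa.
Effective throat (given) t_e = 12 mm.
A_we = 12 × 305 = 3660 mm².
F_nw = 0.6 F_EXX = 288 MPa.
R_n/Ω = (288 × 3660) / 2.0 × 10⁻³ = 527 kN.

R_n/Ω ≈ 527 kN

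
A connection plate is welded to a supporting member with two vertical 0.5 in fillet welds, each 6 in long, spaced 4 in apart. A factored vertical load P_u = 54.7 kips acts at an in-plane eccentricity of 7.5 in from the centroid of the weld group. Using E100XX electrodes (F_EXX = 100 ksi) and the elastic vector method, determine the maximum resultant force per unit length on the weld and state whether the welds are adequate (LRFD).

f_max ≈ 20.5 kip/in; NOT adequate

Total weld length L_w = 12 in. Treat welds as unit-width lines.
Polar moment about centroid: J = 2[d³/12 + d(b/2)²] = 2[6³/12 + 6×2²] = 84 in³.
Direct shear f_v = P/L_w = 54.7 / 12 = 4.558 kip/in (vertical).
Torsion M = P·e = 54.7 × 7.5 = 410.25 kip·in.
Critical point at (x, y) = (2, 3) from centroid. f_tx = M·y/J = 14.65 kip/in; f_ty = M·x/J = 9.768 kip/in.
Resultant f_max = √[f_tx² + (f_v + f_ty)²] = √[14.65² + (4.558 + 9.768)²] = 20.49 kip/in.
Capacity per unit length: φr_n = 0.75 × 0.6 × 100 × (0.707 × 0.5) = 15.91 kip/in.
20.49 > 15.91 → NOT adequate.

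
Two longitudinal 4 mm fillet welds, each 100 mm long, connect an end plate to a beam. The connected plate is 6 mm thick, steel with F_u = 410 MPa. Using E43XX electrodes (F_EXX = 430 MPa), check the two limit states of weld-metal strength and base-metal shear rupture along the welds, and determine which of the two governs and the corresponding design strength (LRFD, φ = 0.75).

φR_n ≈ 109 kN (weld metal governs)

t_e = 0.707 × 4 = 2.828 mm; L = 200 mm.
Weld metal: φR_n = 0.75 × 0.6 × 430 × 2.828 × 200 × 10⁻³ = 109.4 kN.
Base metal (shear rupture): φR_n = 0.75 × 0.6 × 410 × 6 × 200 × 10⁻³ = 221.4 kN.
Governing: weld metal.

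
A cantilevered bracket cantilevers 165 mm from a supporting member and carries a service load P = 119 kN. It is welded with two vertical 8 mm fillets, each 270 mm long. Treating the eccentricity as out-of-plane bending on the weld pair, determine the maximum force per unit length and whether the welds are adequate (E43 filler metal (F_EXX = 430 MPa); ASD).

f_max ≈ 838 N/mm; NOT adequate

L_w = 2 × 270 = 540 mm; section modulus (unit throat) S = 2 × L²/6 = 24300 mm².
Direct shear f_v = P/L_w = 119×10³/540 = 220.4 N/mm.
Moment M = P × e = 119×10³ × 165 = 19635000 N·mm; bending f_b = M/S = 808 N/mm.
f_max = √(f_v² + f_b²) = √(220.4² + 808²) = 837.5 N/mm.
r_n/Ω = (1/2.0) × 0.6 × 430 × (0.707 × 8) = 729.6 N/mm → NOT adequate.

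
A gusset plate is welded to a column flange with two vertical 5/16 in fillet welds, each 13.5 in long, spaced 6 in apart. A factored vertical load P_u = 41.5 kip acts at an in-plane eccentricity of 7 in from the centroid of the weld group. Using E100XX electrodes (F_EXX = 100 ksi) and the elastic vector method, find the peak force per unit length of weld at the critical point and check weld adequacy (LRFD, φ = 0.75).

f_max ≈ 4.15 kip/in; adequate

Total weld length L_w = 27 in. Treat welds as unit-width lines.
Polar moment about centroid: J = 2[d³/12 + d(b/2)²] = 2[13.5³/12 + 13.5×3²] = 653.1 in³.
Direct shear f_v = P/L_w = 41.5 / 27 = 1.537 kip/in (vertical).
Torsion M = P·e = 41.5 × 7 = 290.5 kip·in.
Critical point at (x, y) = (3, 6.75) from centroid. f_tx = M·y/J = 3.003 kip/in; f_ty = M·x/J = 1.334 kip/in.
Resultant f_max = √[f_tx² + (f_v + f_ty)²] = √[3.003² + (1.537 + 1.334)²] = 4.155 kip/in.
Capacity per unit length: φr_n = 0.75 × 0.6 × 100 × (0.707 × 0.3125) = 9.942 kip/in.
4.155 ≤ 9.942 → adequate.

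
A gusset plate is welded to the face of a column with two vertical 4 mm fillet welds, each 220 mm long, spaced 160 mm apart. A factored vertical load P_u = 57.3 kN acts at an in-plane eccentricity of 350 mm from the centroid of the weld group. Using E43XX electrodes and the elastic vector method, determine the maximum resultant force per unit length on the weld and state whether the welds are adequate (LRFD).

E43XX → F_EXX = 430 MPa.
Total weld length L_w = 440 mm. Treat welds as unit-width lines.
Polar moment about centroid: J = 2[d³/12 + d(b/2)²] = 2[220³/12 + 220×80²] = 4591000 mm³.
Direct shear f_v = P/L_w = 57.3×10³ / 440 = 130.2 N/mm (vertical).
Torsion M = P·e = 57.3×10³ × 350 = 20055000 N·mm.
Critical point at (x, y) = (80, 110) from centroid. f_tx = M·y/J = 480.6 N/mm; f_ty = M·x/J = 349.5 N/mm.
Resultant f_max = √[f_tx² + (f_v + f_ty)²] = √[480.6² + (130.2 + 349.5)²] = 679 N/mm.
Capacity per unit length: φr_n = 0.75 × 0.6 × 430 × (0.707 × 4) = 547.2 N/mm.
679 > 547.2 → NOT adequate.

f_max ≈ 679 N/mm; NOT adequate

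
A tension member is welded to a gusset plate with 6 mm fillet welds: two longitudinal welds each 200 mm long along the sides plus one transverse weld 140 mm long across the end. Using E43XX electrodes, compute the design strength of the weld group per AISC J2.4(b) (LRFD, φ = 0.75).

φR_n ≈ 451 kN

E43XX → F_EXX = 430 MPa.
t_e = 0.707 × 6 = 4.242 mm.
R_nwl = 0.6 × 430 × 4.242 × 400 × 10⁻³ = 437.8 kN (longitudinal, 2 welds).
R_nwt = 0.6 × 430 × 4.242 × 140 × 10⁻³ = 153.2 kN (transverse, base value).
(i) R_nwl + R_nwt = 591 kN; (ii) 0.85 R_nwl + 1.5 R_nwt = 601.9 kN.
R_n = max = 601.9 kN [governs: (ii)]; φR_n = 451.5 kN.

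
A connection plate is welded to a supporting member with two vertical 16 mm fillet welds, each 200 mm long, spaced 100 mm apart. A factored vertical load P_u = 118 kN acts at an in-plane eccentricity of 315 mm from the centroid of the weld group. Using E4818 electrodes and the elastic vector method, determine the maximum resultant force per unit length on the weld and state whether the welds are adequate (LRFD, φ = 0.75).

f_max ≈ 1930 N/mm; adequate

E48XX → F_EXX = 480 MPa.
Total weld length L_w = 400 mm. Treat welds as unit-width lines.
Polar moment about centroid: J = 2[d³/12 + d(b/2)²] = 2[200³/12 + 200×50²] = 2333000 mm³.
Direct shear f_v = P/L_w = 118×10³ / 400 = 295 N/mm (vertical).
Torsion M = P·e = 118×10³ × 315 = 37170000 N·mm.
Critical point at (x, y) = (50, 100) from centroid. f_tx = M·y/J = 1593 N/mm; f_ty = M·x/J = 796.5 N/mm.
Resultant f_max = √[f_tx² + (f_v + f_ty)²] = √[1593² + (295 + 796.5)²] = 1931 N/mm.
Capacity per unit length: φr_n = 0.75 × 0.6 × 480 × (0.707 × 16) = 2443 N/mm.
1931 ≤ 2443 → adequate.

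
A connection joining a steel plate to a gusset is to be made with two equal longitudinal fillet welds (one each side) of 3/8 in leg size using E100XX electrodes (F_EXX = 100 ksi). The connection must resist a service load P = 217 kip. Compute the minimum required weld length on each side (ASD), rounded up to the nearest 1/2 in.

Throat t_e = 0.707 × 0.375 = 0.2651 in.
r_n/Ω = (0.6 × 100 × 0.2651) / 2.0 = 7.954 kip/in.
L_req = P / (r_n/Ω) = 217 / 7.954 = 27.28 in total.
Per side: 27.28 / 2 = 13.64 in.
Round up → use L = 14 in on each side.

L = 14 in on each side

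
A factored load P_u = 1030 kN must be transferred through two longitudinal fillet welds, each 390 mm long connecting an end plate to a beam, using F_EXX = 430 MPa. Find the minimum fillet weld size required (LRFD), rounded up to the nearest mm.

Total weld length L = 780 mm.
Required throat t_e = P_u / (φ × 0.6 F_EXX × L) = 1030 / (0.75 × 0.6 × 430 × 780 × 10⁻³) = 6.824 mm.
Required leg w = t_e / 0.707 = 9.653 mm → use 10 mm.

w = 10 mm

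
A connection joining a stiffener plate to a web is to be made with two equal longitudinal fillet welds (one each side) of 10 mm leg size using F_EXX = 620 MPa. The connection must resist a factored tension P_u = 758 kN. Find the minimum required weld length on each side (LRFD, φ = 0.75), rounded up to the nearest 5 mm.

Throat t_e = 0.707 × 10 = 7.07 mm.
φr_n = 0.75 × 0.6 × 620 × 7.07 × 10⁻³ = 1.973 kN/mm.
L_req = P_u / φr_n = 758 / 1.973 = 384.3 mm total.
Per side: 384.3 / 2 = 192.1 mm.
Round up → use L = 195 mm on each side.

L = 195 mm on each side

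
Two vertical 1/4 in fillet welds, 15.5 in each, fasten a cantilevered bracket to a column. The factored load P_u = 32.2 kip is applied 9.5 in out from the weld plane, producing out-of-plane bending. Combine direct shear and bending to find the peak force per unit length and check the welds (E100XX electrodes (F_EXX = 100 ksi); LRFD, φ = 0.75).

f_max ≈ 3.96 kip/in; adequate

L_w = 2 × 15.5 = 31 in; section modulus (unit throat) S = 2 × L²/6 = 80.08 in².
Direct shear f_v = P/L_w = 32.2/31 = 1.039 kip/in.
Moment M = P × e = 32.2 × 9.5 = 305.9 kip·in; bending f_b = M/S = 3.82 kip/in.
f_max = √(f_v² + f_b²) = √(1.039² + 3.82²) = 3.958 kip/in.
φr_n = 0.75 × 0.6 × 100 × (0.707 × 0.25) = 7.954 kip/in → adequate.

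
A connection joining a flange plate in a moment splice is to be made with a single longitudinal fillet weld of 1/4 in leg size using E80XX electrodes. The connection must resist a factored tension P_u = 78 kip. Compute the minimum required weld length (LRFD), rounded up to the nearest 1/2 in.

E80XX → F_EXX = 80 ksi.
Throat t_e = 0.707 × 0.25 = 0.1767 in.
φr_n = 0.75 × 0.6 × 80 × 0.1767 = 6.363 kip/in.
L_req = P_u / φr_n = 78 / 6.363 = 12.26 in total.
Round up → use L = 12.5 in.

L = 12.5 in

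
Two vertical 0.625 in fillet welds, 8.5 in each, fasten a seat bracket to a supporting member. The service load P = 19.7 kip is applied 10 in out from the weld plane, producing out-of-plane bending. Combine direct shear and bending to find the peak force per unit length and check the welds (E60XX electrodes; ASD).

E60XX → F_EXX = 60 ksi.
L_w = 2 × 8.5 = 17 in; section modulus (unit throat) S = 2 × L²/6 = 24.08 in².
Direct shear f_v = P/L_w = 19.7/17 = 1.159 kip/in.
Moment M = P × e = 19.7 × 10 = 197 kip·in; bending f_b = M/S = 8.18 kip/in.
f_max = √(f_v² + f_b²) = √(1.159² + 8.18²) = 8.262 kip/in.
r_n/Ω = (1/2.0) × 0.6 × 60 × (0.707 × 0.625) = 7.954 kip/in → NOT adequate.

f_max ≈ 8.26 kip/in; NOT adequate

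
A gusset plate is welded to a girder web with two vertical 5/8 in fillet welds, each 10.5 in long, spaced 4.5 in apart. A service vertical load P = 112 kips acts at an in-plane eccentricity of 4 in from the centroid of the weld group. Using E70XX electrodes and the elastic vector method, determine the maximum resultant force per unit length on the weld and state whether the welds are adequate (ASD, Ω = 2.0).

E70XX → F_EXX = 70 ksi.
Total weld length L_w = 21 in. Treat welds as unit-width lines.
Polar moment about centroid: J = 2[d³/12 + d(b/2)²] = 2[10.5³/12 + 10.5×2.25²] = 299.2 in³.
Direct shear f_v = P/L_w = 112 / 21 = 5.333 kip/in (vertical).
Torsion M = P·e = 112 × 4 = 448 kip·in.
Critical point at (x, y) = (2.25, 5.25) from centroid. f_tx = M·y/J = 7.86 kip/in; f_ty = M·x/J = 3.368 kip/in.
Resultant f_max = √[f_tx² + (f_v + f_ty)²] = √[7.86² + (5.333 + 3.368)²] = 11.73 kip/in.
Capacity per unit length: r_n/Ω = (1/2.0) × 0.6 × 70 × (0.707 × 0.625) = 9.279 kip/in.
11.73 > 9.279 → NOT adequate.

f_max ≈ 11.7 kip/in; NOT adequate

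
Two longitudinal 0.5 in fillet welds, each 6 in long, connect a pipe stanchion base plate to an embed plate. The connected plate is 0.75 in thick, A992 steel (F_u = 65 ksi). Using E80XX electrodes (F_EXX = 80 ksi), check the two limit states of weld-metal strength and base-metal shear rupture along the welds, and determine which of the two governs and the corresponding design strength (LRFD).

t_e = 0.707 × 0.5 = 0.3535 in; L = 12 in.
Weld metal: φR_n = 0.75 × 0.6 × 80 × 0.3535 × 12 = 152.7 kip.
Base metal (shear rupture): φR_n = 0.75 × 0.6 × 65 × 0.75 × 12 = 263.2 kip.
Governing: weld metal.

φR_n ≈ 153 kip (weld metal governs)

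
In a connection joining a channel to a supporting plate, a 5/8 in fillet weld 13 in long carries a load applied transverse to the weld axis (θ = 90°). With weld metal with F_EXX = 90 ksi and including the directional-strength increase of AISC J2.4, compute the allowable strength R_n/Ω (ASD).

t_e = 0.707 × 0.625 = 0.4419 in; A_we = 0.4419 × 13 = 5.744 in².
Directional factor: 1.0 + 0.5 sin^1.5(90°) = 1.5.
F_nw = 0.6 × 90 × 1.5 = 81 ksi.
R_n/Ω = (81 × 5.744) / 2.0 = 232.6 kips.

R_n/Ω ≈ 233 kips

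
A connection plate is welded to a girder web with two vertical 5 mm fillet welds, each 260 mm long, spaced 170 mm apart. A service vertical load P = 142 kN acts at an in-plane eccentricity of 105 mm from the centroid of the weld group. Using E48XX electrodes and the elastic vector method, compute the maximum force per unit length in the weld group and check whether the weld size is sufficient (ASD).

f_max ≈ 546 N/mm; NOT adequate

E48XX → F_EXX = 480 MPa.
Total weld length L_w = 520 mm. Treat welds as unit-width lines.
Polar moment about centroid: J = 2[d³/12 + d(b/2)²] = 2[260³/12 + 260×85²] = 6686000 mm³.
Direct shear f_v = P/L_w = 142×10³ / 520 = 273.1 N/mm (vertical).
Torsion M = P·e = 142×10³ × 105 = 14910000 N·mm.
Critical point at (x, y) = (85, 130) from centroid. f_tx = M·y/J = 289.9 N/mm; f_ty = M·x/J = 189.5 N/mm.
Resultant f_max = √[f_tx² + (f_v + f_ty)²] = √[289.9² + (273.1 + 189.5)²] = 545.9 N/mm.
Capacity per unit length: r_n/Ω = (1/2.0) × 0.6 × 480 × (0.707 × 5) = 509 N/mm.
545.9 > 509 → NOT adequate.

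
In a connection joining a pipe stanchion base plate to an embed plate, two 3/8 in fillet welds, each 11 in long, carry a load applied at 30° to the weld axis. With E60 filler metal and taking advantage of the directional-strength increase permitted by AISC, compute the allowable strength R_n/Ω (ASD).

R_n/Ω ≈ 124 kip

E60XX → F_EXX = 60 ksi.
t_e = 0.707 × 0.375 = 0.2651 in; A_we = 0.2651 × 22 = 5.833 in².
Directional factor: 1.0 + 0.5 sin^1.5(30°) = 1.177.
F_nw = 0.6 × 60 × 1.177 = 42.36 ksi.
R_n/Ω = (42.36 × 5.833) / 2.0 = 123.5 kip.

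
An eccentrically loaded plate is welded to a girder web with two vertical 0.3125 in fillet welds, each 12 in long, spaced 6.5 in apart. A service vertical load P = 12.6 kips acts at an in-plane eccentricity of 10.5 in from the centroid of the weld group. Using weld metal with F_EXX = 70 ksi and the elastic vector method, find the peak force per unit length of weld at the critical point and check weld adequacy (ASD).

f_max ≈ 1.97 kip/in; adequate

Total weld length L_w = 24 in. Treat welds as unit-width lines.
Polar moment about centroid: J = 2[d³/12 + d(b/2)²] = 2[12³/12 + 12×3.25²] = 541.5 in³.
Direct shear f_v = P/L_w = 12.6 / 24 = 0.525 kip/in (vertical).
Torsion M = P·e = 12.6 × 10.5 = 132.3 kip·in.
Critical point at (x, y) = (3.25, 6) from centroid. f_tx = M·y/J = 1.466 kip/in; f_ty = M·x/J = 0.794 kip/in.
Resultant f_max = √[f_tx² + (f_v + f_ty)²] = √[1.466² + (0.525 + 0.794)²] = 1.972 kip/in.
Capacity per unit length: r_n/Ω = (1/2.0) × 0.6 × 70 × (0.707 × 0.3125) = 4.64 kip/in.
1.972 ≤ 4.64 → adequate.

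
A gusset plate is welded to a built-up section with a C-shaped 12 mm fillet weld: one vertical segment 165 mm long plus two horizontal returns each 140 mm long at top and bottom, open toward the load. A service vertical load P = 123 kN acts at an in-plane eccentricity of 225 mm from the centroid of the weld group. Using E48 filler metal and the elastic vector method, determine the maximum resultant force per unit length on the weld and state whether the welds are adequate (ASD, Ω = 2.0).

f_max ≈ 1300 N/mm; NOT adequate

E48XX → F_EXX = 480 MPa.
Total weld length L_w = 445 mm. Treat welds as unit-width lines.
Centroid: x̄ = 2×140×70 / 445 = 44.04 mm from the vertical weld.
Polar moment about centroid: J = I_x + I_y = [165³/12 + 2×140×82.5²] + [165×44.04² + 2(140³/12 + 140×25.96²)] = 3246000 mm³.
Direct shear f_v = P/L_w = 123×10³ / 445 = 276.4 N/mm (vertical).
Torsion M = P·e = 123×10³ × 225 = 27675000 N·mm.
Critical point at (x, y) = (95.96, 82.5) from centroid. f_tx = M·y/J = 703.4 N/mm; f_ty = M·x/J = 818.1 N/mm.
Resultant f_max = √[f_tx² + (f_v + f_ty)²] = √[703.4² + (276.4 + 818.1)²] = 1301 N/mm.
Capacity per unit length: r_n/Ω = (1/2.0) × 0.6 × 480 × (0.707 × 12) = 1222 N/mm.
1301 > 1222 → NOT adequate.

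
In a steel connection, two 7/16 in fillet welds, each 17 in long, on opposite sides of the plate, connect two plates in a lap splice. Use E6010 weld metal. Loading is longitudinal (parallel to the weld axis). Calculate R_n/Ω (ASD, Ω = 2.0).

R_n/Ω ≈ 189 kips

E60XX → F_EXX = 60 ksi.
Effective throat t_e = 0.707 × 0.4375 = 0.3093 in.
Total length L = 34 in; A_we = 0.3093 × 34 = 10.52 in².
F_nw = 0.6 F_EXX = 0.6 × 60 = 36 ksi.
R_n = 36 × 10.52 = 378.6 kips; R_n/Ω = 378.6/2.0 = 189.3 kips.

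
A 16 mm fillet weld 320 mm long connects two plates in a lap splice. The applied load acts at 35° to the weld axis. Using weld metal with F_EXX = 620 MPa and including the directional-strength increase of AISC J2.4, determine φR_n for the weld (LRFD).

φR_n ≈ 1230 kN

t_e = 0.707 × 16 = 11.31 mm; A_we = 11.31 × 320 = 3620 mm².
Directional factor: 1.0 + 0.5 sin^1.5(35°) = 1.217.
F_nw = 0.6 × 620 × 1.217 = 452.8 MPa.
φR_n = 0.75 × 452.8 × 3620 × 10⁻³ = 1229 kN.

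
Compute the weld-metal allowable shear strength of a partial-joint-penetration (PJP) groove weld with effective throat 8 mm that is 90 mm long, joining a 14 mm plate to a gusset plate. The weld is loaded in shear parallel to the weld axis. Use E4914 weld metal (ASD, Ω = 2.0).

E49XX → F_EXX = 490 MPa.
Effective throat (given) t_e = 8 mm.
A_we = 8 × 90 = 720 mm².
F_nw = 0.6 F_EXX = 294 MPa.
R_n/Ω = (294 × 720) / 2.0 × 10⁻³ = 105.8 kN.

R_n/Ω ≈ 106 kN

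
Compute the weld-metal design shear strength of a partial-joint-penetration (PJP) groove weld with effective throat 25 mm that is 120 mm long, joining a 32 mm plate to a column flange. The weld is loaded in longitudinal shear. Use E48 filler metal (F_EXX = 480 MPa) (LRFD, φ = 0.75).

Effective throat (given) t_e = 25 mm.
A_we = 25 × 120 = 3000 mm².
F_nw = 0.6 F_EXX = 288 MPa.
φR_n = 0.75 × 288 × 3000 × 10⁻³ = 648 kN.

φR_n ≈ 648 kN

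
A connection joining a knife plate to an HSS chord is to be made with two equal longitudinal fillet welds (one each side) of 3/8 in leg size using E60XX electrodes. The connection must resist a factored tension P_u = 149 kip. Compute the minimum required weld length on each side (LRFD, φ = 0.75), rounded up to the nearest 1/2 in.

E60XX → F_EXX = 60 ksi.
Throat t_e = 0.707 × 0.375 = 0.2651 in.
φr_n = 0.75 × 0.6 × 60 × 0.2651 = 7.158 kip/in.
L_req = P_u / φr_n = 149 / 7.158 = 20.81 in total.
Per side: 20.81 / 2 = 10.41 in.
Round up → use L = 10.5 in on each side.

L = 10.5 in on each side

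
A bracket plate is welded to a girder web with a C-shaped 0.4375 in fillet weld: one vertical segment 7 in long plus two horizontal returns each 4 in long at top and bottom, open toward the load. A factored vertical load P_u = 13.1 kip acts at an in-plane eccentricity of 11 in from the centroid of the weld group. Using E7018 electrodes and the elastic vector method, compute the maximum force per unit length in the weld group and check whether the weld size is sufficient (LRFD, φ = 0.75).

E70XX → F_EXX = 70 ksi.
Total weld length L_w = 15 in. Treat welds as unit-width lines.
Centroid: x̄ = 2×4×2 / 15 = 1.067 in from the vertical weld.
Polar moment about centroid: J = I_x + I_y = [7³/12 + 2×4×3.5²] + [7×1.067² + 2(4³/12 + 4×0.9333²)] = 152.2 in³.
Direct shear f_v = P/L_w = 13.1 / 15 = 0.8733 kip/in (vertical).
Torsion M = P·e = 13.1 × 11 = 144.1 kip·in.
Critical point at (x, y) = (2.933, 3.5) from centroid. f_tx = M·y/J = 3.314 kip/in; f_ty = M·x/J = 2.778 kip/in.
Resultant f_max = √[f_tx² + (f_v + f_ty)²] = √[3.314² + (0.8733 + 2.778)²] = 4.931 kip/in.
Capacity per unit length: φr_n = 0.75 × 0.6 × 70 × (0.707 × 0.4375) = 9.743 kip/in.
4.931 ≤ 9.743 → adequate.

f_max ≈ 4.93 kip/in; adequate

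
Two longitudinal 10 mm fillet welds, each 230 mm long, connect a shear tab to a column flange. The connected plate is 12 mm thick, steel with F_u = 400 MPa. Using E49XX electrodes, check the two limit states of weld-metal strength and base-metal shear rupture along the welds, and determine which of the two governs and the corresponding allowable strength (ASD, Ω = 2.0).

E49XX → F_EXX = 490 MPa.
t_e = 0.707 × 10 = 7.07 mm; L = 460 mm.
Weld metal: R_n/Ω = (1/2.0) × 0.6 × 490 × 7.07 × 460 × 10⁻³ = 478.1 kN.
Base metal (shear rupture): R_n/Ω = (1/2.0) × 0.6 × 400 × 12 × 460 × 10⁻³ = 662.4 kN.
Governing: weld metal.

R_n/Ω ≈ 478 kN (weld metal governs)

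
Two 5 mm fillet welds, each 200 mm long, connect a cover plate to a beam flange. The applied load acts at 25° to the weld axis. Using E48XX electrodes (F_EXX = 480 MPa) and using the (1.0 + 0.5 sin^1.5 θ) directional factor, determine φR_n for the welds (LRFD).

φR_n ≈ 347 kN

t_e = 0.707 × 5 = 3.535 mm; A_we = 3.535 × 400 = 1414 mm².
Directional factor: 1.0 + 0.5 sin^1.5(25°) = 1.137.
F_nw = 0.6 × 480 × 1.137 = 327.6 MPa.
φR_n = 0.75 × 327.6 × 1414 × 10⁻³ = 347.4 kN.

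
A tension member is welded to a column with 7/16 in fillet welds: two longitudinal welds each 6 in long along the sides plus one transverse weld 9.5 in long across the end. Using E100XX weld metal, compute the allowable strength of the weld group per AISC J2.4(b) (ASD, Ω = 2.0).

R_n/Ω ≈ 227 kip

E100XX → F_EXX = 100 ksi.
t_e = 0.707 × 0.4375 = 0.3093 in.
R_nwl = 0.6 × 100 × 0.3093 × 12 = 222.7 kip (longitudinal, 2 welds).
R_nwt = 0.6 × 100 × 0.3093 × 9.5 = 176.3 kip (transverse, base value).
(i) R_nwl + R_nwt = 399 kip; (ii) 0.85 R_nwl + 1.5 R_nwt = 453.8 kip.
R_n = max = 453.8 kip [governs: (ii)]; R_n/Ω = 226.9 kip.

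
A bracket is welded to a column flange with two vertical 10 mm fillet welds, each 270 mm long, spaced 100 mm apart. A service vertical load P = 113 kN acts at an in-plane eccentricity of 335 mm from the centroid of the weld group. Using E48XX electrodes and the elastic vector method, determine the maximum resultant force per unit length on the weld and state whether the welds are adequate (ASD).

f_max ≈ 1260 N/mm; NOT adequate

E48XX → F_EXX = 480 MPa.
Total weld length L_w = 540 mm. Treat welds as unit-width lines.
Polar moment about centroid: J = 2[d³/12 + d(b/2)²] = 2[270³/12 + 270×50²] = 4630000 mm³.
Direct shear f_v = P/L_w = 113×10³ / 540 = 209.3 N/mm (vertical).
Torsion M = P·e = 113×10³ × 335 = 37855000 N·mm.
Critical point at (x, y) = (50, 135) from centroid. f_tx = M·y/J = 1104 N/mm; f_ty = M·x/J = 408.8 N/mm.
Resultant f_max = √[f_tx² + (f_v + f_ty)²] = √[1104² + (209.3 + 408.8)²] = 1265 N/mm.
Capacity per unit length: r_n/Ω = (1/2.0) × 0.6 × 480 × (0.707 × 10) = 1018 N/mm.
1265 > 1018 → NOT adequate.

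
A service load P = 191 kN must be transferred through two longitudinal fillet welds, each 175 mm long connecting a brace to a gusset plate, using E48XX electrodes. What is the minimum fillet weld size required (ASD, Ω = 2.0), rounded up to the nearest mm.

E48XX → F_EXX = 480 MPa.
Total weld length L = 350 mm.
Required throat t_e = P × Ω / (0.6 F_EXX × L) = 191 × 2.0 / (0.6 × 480 × 350 × 10⁻³) = 3.79 mm.
Required leg w = t_e / 0.707 = 5.36 mm → use 6 mm.

w = 6 mm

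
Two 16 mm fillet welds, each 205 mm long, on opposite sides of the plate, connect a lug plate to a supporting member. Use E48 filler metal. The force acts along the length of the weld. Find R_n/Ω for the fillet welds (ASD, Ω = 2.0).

E48XX → F_EXX = 480 MPa.
Effective throat t_e = 0.707 × 16 = 11.31 mm.
Total length L = 410 mm; A_we = 11.31 × 410 = 4638 mm².
F_nw = 0.6 F_EXX = 0.6 × 480 = 288 MPa.
R_n = 288 × 4638 × 10⁻³ = 1336 kN; R_n/Ω = 1336/2.0 = 667.9 kN.

R_n/Ω ≈ 668 kN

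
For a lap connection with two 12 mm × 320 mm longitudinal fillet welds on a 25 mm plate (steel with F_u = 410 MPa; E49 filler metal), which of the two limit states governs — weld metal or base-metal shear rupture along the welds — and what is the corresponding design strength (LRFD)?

E49XX → F_EXX = 490 MPa.
t_e = 0.707 × 12 = 8.484 mm; L = 640 mm.
Weld metal: φR_n = 0.75 × 0.6 × 490 × 8.484 × 640 × 10⁻³ = 1197 kN.
Base metal (shear rupture): φR_n = 0.75 × 0.6 × 410 × 25 × 640 × 10⁻³ = 2952 kN.
Governing: weld metal.

φR_n ≈ 1200 kN (weld metal governs)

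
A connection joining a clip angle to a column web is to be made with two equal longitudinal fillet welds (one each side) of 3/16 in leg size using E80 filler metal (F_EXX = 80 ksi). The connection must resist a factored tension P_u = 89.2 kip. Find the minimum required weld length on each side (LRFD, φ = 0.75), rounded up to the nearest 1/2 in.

L = 9.5 in on each side

Throat t_e = 0.707 × 0.1875 = 0.1326 in.
φr_n = 0.75 × 0.6 × 80 × 0.1326 = 4.772 kip/in.
L_req = P_u / φr_n = 89.2 / 4.772 = 18.69 in total.
Per side: 18.69 / 2 = 9.346 in.
Round up → use L = 9.5 in on each side.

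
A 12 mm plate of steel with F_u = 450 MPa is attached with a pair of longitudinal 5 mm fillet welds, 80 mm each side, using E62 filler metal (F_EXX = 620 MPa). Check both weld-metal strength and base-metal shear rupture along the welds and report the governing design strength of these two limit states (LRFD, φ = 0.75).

φR_n ≈ 158 kN (weld metal governs)

t_e = 0.707 × 5 = 3.535 mm; L = 160 mm.
Weld metal: φR_n = 0.75 × 0.6 × 620 × 3.535 × 160 × 10⁻³ = 157.8 kN.
Base metal (shear rupture): φR_n = 0.75 × 0.6 × 450 × 12 × 160 × 10⁻³ = 388.8 kN.
Governing: weld metal.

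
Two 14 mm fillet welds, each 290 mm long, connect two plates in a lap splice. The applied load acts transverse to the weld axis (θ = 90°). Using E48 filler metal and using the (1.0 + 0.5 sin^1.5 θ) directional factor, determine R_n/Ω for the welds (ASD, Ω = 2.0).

R_n/Ω ≈ 1240 kN

E48XX → F_EXX = 480 MPa.
t_e = 0.707 × 14 = 9.898 mm; A_we = 9.898 × 580 = 5741 mm².
Directional factor: 1.0 + 0.5 sin^1.5(90°) = 1.5.
F_nw = 0.6 × 480 × 1.5 = 432 MPa.
R_n/Ω = (432 × 5741) / 2.0 × 10⁻³ = 1240 kN.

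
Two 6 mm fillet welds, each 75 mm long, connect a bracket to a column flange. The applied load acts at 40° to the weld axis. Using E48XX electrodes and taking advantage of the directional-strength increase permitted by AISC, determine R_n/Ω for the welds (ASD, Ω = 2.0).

E48XX → F_EXX = 480 MPa.
t_e = 0.707 × 6 = 4.242 mm; A_we = 4.242 × 150 = 636.3 mm².
Directional factor: 1.0 + 0.5 sin^1.5(40°) = 1.258.
F_nw = 0.6 × 480 × 1.258 = 362.2 MPa.
R_n/Ω = (362.2 × 636.3) / 2.0 × 10⁻³ = 115.2 kN.

R_n/Ω ≈ 115 kN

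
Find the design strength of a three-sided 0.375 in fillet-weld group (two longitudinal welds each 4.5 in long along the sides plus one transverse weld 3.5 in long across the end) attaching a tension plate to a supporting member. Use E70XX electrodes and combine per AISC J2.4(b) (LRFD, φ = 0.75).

E70XX → F_EXX = 70 ksi.
t_e = 0.707 × 0.375 = 0.2651 in.
R_nwl = 0.6 × 70 × 0.2651 × 9 = 100.2 kips (longitudinal, 2 welds).
R_nwt = 0.6 × 70 × 0.2651 × 3.5 = 38.97 kips (transverse, base value).
(i) R_nwl + R_nwt = 139.2 kips; (ii) 0.85 R_nwl + 1.5 R_nwt = 143.6 kips.
R_n = max = 143.6 kips [governs: (ii)]; φR_n = 107.7 kips.

φR_n ≈ 108 kips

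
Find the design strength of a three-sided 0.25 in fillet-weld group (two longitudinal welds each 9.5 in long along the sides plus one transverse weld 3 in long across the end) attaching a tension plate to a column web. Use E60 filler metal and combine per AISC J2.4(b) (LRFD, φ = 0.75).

E60XX → F_EXX = 60 ksi.
t_e = 0.707 × 0.25 = 0.1767 in.
R_nwl = 0.6 × 60 × 0.1767 × 19 = 120.9 kip (longitudinal, 2 welds).
R_nwt = 0.6 × 60 × 0.1767 × 3 = 19.09 kip (transverse, base value).
(i) R_nwl + R_nwt = 140 kip; (ii) 0.85 R_nwl + 1.5 R_nwt = 131.4 kip.
R_n = max = 140 kip [governs: (i)]; φR_n = 105 kip.

φR_n ≈ 105 kip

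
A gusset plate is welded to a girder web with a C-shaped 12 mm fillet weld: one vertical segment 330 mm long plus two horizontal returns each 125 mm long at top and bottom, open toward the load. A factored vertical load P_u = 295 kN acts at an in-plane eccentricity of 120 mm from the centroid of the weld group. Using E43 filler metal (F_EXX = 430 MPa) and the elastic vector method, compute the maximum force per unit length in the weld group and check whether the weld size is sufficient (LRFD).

Total weld length L_w = 580 mm. Treat welds as unit-width lines.
Centroid: x̄ = 2×125×62.5 / 580 = 26.94 mm from the vertical weld.
Polar moment about centroid: J = I_x + I_y = [330³/12 + 2×125×165²] + [330×26.94² + 2(125³/12 + 125×35.56²)] = 10680000 mm³.
Direct shear f_v = P/L_w = 295×10³ / 580 = 508.6 N/mm (vertical).
Torsion M = P·e = 295×10³ × 120 = 35400000 N·mm.
Critical point at (x, y) = (98.06, 165) from centroid. f_tx = M·y/J = 546.8 N/mm; f_ty = M·x/J = 325 N/mm.
Resultant f_max = √[f_tx² + (f_v + f_ty)²] = √[546.8² + (508.6 + 325)²] = 996.9 N/mm.
Capacity per unit length: φr_n = 0.75 × 0.6 × 430 × (0.707 × 12) = 1642 N/mm.
996.9 ≤ 1642 → adequate.

f_max ≈ 997 N/mm; adequate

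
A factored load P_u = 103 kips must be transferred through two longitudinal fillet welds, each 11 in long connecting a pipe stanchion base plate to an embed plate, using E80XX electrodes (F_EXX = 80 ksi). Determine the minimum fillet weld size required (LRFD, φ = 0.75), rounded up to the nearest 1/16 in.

w = 3/16 in

Total weld length L = 22 in.
Required throat t_e = P_u / (φ × 0.6 F_EXX × L) = 103 / (0.75 × 0.6 × 80 × 22) = 0.1301 in.
Required leg w = t_e / 0.707 = 0.1839 in → use 3/16 in.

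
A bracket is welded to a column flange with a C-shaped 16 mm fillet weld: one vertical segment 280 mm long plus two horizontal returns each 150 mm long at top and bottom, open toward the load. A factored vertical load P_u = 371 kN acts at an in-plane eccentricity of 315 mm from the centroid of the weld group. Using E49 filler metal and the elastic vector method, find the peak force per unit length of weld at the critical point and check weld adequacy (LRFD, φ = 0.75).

f_max ≈ 2740 N/mm; NOT adequate

E49XX → F_EXX = 490 MPa.
Total weld length L_w = 580 mm. Treat welds as unit-width lines.
Centroid: x̄ = 2×150×75 / 580 = 38.79 mm from the vertical weld.
Polar moment about centroid: J = I_x + I_y = [280³/12 + 2×150×140²] + [280×38.79² + 2(150³/12 + 150×36.21²)] = 9086000 mm³.
Direct shear f_v = P/L_w = 371×10³ / 580 = 639.7 N/mm (vertical).
Torsion M = P·e = 371×10³ × 315 = 116860000 N·mm.
Critical point at (x, y) = (111.2, 140) from centroid. f_tx = M·y/J = 1801 N/mm; f_ty = M·x/J = 1430 N/mm.
Resultant f_max = √[f_tx² + (f_v + f_ty)²] = √[1801² + (639.7 + 1430)²] = 2743 N/mm.
Capacity per unit length: φr_n = 0.75 × 0.6 × 490 × (0.707 × 16) = 2494 N/mm.
2743 > 2494 → NOT adequate.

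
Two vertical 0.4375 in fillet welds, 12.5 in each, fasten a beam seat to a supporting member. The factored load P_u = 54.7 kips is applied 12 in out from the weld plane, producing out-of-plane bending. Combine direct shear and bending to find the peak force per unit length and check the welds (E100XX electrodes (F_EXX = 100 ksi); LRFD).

L_w = 2 × 12.5 = 25 in; section modulus (unit throat) S = 2 × L²/6 = 52.08 in².
Direct shear f_v = P/L_w = 54.7/25 = 2.188 kip/in.
Moment M = P × e = 54.7 × 12 = 656.4 kip·in; bending f_b = M/S = 12.6 kip/in.
f_max = √(f_v² + f_b²) = √(2.188² + 12.6²) = 12.79 kip/in.
φr_n = 0.75 × 0.6 × 100 × (0.707 × 0.4375) = 13.92 kip/in → adequate.

f_max ≈ 12.8 kip/in; adequate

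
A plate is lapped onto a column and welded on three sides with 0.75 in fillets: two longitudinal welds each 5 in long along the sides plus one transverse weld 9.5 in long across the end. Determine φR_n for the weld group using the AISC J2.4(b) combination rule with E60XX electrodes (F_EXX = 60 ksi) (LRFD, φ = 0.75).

t_e = 0.707 × 0.75 = 0.5302 in.
R_nwl = 0.6 × 60 × 0.5302 × 10 = 190.9 kip (longitudinal, 2 welds).
R_nwt = 0.6 × 60 × 0.5302 × 9.5 = 181.3 kip (transverse, base value).
(i) R_nwl + R_nwt = 372.2 kip; (ii) 0.85 R_nwl + 1.5 R_nwt = 434.3 kip.
R_n = max = 434.3 kip [governs: (ii)]; φR_n = 325.7 kip.

φR_n ≈ 326 kip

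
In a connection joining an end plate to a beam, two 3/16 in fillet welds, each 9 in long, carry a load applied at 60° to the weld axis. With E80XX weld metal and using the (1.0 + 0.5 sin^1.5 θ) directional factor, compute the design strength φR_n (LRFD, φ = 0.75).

φR_n ≈ 121 kip

E80XX → F_EXX = 80 ksi.
t_e = 0.707 × 0.1875 = 0.1326 in; A_we = 0.1326 × 18 = 2.386 in².
Directional factor: 1.0 + 0.5 sin^1.5(60°) = 1.403.
F_nw = 0.6 × 80 × 1.403 = 67.34 ksi.
φR_n = 0.75 × 67.34 × 2.386 = 120.5 kip.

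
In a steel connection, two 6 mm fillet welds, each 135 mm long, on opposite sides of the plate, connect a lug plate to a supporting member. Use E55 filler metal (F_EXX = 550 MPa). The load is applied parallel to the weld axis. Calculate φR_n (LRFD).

φR_n ≈ 283 kN

Effective throat t_e = 0.707 × 6 = 4.242 mm.
Total length L = 270 mm; A_we = 4.242 × 270 = 1145 mm².
F_nw = 0.6 F_EXX = 0.6 × 550 = 330 MPa.
φR_n = 0.75 × 330 × 1145 × 10⁻³ = 283.5 kN.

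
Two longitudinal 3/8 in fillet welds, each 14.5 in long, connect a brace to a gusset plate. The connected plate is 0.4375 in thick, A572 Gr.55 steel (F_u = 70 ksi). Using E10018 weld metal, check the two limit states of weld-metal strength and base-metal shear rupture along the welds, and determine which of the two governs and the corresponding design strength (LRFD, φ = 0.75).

φR_n ≈ 346 kip (weld metal governs)

E100XX → F_EXX = 100 ksi.
t_e = 0.707 × 0.375 = 0.2651 in; L = 29 in.
Weld metal: φR_n = 0.75 × 0.6 × 100 × 0.2651 × 29 = 346 kip.
Base metal (shear rupture): φR_n = 0.75 × 0.6 × 70 × 0.4375 × 29 = 399.7 kip.
Governing: weld metal.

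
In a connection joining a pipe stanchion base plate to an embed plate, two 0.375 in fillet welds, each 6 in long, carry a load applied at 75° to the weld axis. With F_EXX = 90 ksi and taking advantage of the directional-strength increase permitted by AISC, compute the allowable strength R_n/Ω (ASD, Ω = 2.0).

R_n/Ω ≈ 127 kips

t_e = 0.707 × 0.375 = 0.2651 in; A_we = 0.2651 × 12 = 3.181 in².
Directional factor: 1.0 + 0.5 sin^1.5(75°) = 1.475.
F_nw = 0.6 × 90 × 1.475 = 79.63 ksi.
R_n/Ω = (79.63 × 3.181) / 2.0 = 126.7 kips.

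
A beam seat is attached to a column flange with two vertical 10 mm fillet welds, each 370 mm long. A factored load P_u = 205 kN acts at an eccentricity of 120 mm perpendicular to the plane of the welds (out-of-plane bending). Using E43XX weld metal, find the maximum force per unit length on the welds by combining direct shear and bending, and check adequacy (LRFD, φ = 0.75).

f_max ≈ 606 N/mm; adequate

E43XX → F_EXX = 430 MPa.
L_w = 2 × 370 = 740 mm; section modulus (unit throat) S = 2 × L²/6 = 45630 mm².
Direct shear f_v = P/L_w = 205×10³/740 = 277 N/mm.
Moment M = P × e = 205×10³ × 120 = 24600000 N·mm; bending f_b = M/S = 539.1 N/mm.
f_max = √(f_v² + f_b²) = √(277² + 539.1²) = 606.1 N/mm.
φr_n = 0.75 × 0.6 × 430 × (0.707 × 10) = 1368 N/mm → adequate.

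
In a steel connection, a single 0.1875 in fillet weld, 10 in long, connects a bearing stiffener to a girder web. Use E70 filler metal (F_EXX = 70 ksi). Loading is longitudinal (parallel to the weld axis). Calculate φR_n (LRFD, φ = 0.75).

φR_n ≈ 41.8 kips

Effective throat t_e = 0.707 × 0.1875 = 0.1326 in.
Total length L = 10 in; A_we = 0.1326 × 10 = 1.326 in².
F_nw = 0.6 F_EXX = 0.6 × 70 = 42 ksi.
φR_n = 0.75 × 42 × 1.326 = 41.76 kips.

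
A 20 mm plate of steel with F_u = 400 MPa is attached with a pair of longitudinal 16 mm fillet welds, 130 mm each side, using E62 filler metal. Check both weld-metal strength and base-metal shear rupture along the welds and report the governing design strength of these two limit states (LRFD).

E62XX → F_EXX = 620 MPa.
t_e = 0.707 × 16 = 11.31 mm; L = 260 mm.
Weld metal: φR_n = 0.75 × 0.6 × 620 × 11.31 × 260 × 10⁻³ = 820.6 kN.
Base metal (shear rupture): φR_n = 0.75 × 0.6 × 400 × 20 × 260 × 10⁻³ = 936 kN.
Governing: weld metal.

φR_n ≈ 821 kN (weld metal governs)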